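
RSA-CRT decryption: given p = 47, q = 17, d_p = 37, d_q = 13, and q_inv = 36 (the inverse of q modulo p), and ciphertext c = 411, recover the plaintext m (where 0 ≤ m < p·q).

539

m₁ = c^(d_p) mod p: c ≡ 35 (mod 47), and 35^37 mod 47 = 22.
m₂ = c^(d_q) mod q: c ≡ 3 (mod 17), and 3^13 mod 17 = 12.
h = q_inv·(m₁ − m₂) mod p = 36·(22 − 12) mod 47 = 31.
m = m₂ + h·q = 12 + 31·17 = 539.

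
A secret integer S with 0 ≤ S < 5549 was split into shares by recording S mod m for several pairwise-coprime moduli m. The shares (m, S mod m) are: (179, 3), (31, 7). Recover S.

4657

From S ≡ 3 (mod 179) write S = 3 + 179t. Substituting into S ≡ 7 (mod 31) gives 179t ≡ 4 (mod 31), and since 24⁻¹ ≡ 22 (mod 31), t ≡ 26. Hence S ≡ 3 + 179·26 = 4657 (mod 5549).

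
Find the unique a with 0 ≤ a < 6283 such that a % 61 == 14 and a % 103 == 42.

Combine the congruences pairwise.
From a ≡ 14 (mod 61) write a = 14 + 61t. Substituting into a ≡ 42 (mod 103) gives 61t ≡ 28 (mod 103), and since 61⁻¹ ≡ 76 (mod 103), t ≡ 68. Hence a ≡ 14 + 61·68 = 4162 (mod 6283).

4162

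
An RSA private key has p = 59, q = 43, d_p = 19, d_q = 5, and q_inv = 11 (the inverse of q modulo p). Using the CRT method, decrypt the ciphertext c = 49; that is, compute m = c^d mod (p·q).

380

m₁ = c^(d_p) mod p: c ≡ 49 (mod 59), and 49^19 mod 59 = 26.
m₂ = c^(d_q) mod q: c ≡ 6 (mod 43), and 6^5 mod 43 = 36.
h = q_inv·(m₁ − m₂) mod p = 11·(26 − 36) mod 59 = 8.
m = m₂ + h·q = 36 + 8·43 = 380.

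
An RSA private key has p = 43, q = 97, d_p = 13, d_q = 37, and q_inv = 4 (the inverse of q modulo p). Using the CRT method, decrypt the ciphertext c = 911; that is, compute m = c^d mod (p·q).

m₁ = c^(d_p) mod p: c ≡ 8 (mod 43), and 8^13 mod 43 = 27.
m₂ = c^(d_q) mod q: c ≡ 38 (mod 97), and 38^37 mod 97 = 7.
h = q_inv·(m₁ − m₂) mod p = 4·(27 − 7) mod 43 = 37.
m = m₂ + h·q = 7 + 37·97 = 3596.

3596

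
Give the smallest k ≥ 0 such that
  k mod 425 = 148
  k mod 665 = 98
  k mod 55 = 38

299348

gcd(425, 665) = 5 and 5 | (98 − 148), so the pair is consistent; merging gives k ≡ 16723 (mod 56525), where 56525 = lcm(425, 665).
gcd(56525, 55) = 5 and 5 | (38 − 16723), so the pair is consistent; merging gives k ≡ 299348 (mod 621775), where 621775 = lcm(56525, 55).
The solution is unique modulo lcm(425, 665, 55) = 621775.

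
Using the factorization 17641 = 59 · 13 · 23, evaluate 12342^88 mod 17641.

Mod 59: 12342 ≡ 11; by Fermat, exponent reduces to 88 mod 58 = 30; 11^30 ≡ 48 (mod 59).
Mod 13: 12342 ≡ 5; by Fermat, exponent reduces to 88 mod 12 = 4; 5^4 ≡ 1 (mod 13).
Mod 23: 12342 ≡ 14; since 22 | 88, by Fermat 14^88 ≡ 1 (mod 23).
Combine by CRT: x ≡ 48 (mod 59), x ≡ 1 (mod 13), x ≡ 1 (mod 23) ⇒ x ≡ 16745 (mod 17641).

16745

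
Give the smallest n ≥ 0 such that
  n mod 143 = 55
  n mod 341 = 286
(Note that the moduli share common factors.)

627

gcd(143, 341) = 11 and 11 | (286 − 55), so the pair is consistent; merging gives n ≡ 627 (mod 4433), where 4433 = lcm(143, 341).
The solution is unique modulo lcm(143, 341) = 4433.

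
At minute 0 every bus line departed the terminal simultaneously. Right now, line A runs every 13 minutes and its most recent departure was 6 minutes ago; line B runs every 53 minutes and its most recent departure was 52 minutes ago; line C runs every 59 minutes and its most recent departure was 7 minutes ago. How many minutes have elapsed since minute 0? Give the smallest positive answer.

Combine the congruences pairwise.
From t ≡ 6 (mod 13) write t = 6 + 13s. Substituting into t ≡ 52 (mod 53) gives 13s ≡ 46 (mod 53), and since 13⁻¹ ≡ 49 (mod 53), s ≡ 28. Hence t ≡ 6 + 13·28 = 370 (mod 689).
From t ≡ 370 (mod 689) write t = 370 + 689s. Substituting into t ≡ 7 (mod 59) gives 689s ≡ 50 (mod 59), and since 40⁻¹ ≡ 31 (mod 59), s ≡ 16. Hence t ≡ 370 + 689·16 = 11394 (mod 40651).

11394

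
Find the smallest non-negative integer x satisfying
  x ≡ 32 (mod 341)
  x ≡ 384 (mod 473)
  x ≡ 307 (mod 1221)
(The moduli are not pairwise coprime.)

1577839

Combine the congruences pairwise.
gcd(341, 473) = 11 and 11 | (384 − 32), so the pair is consistent; merging gives x ≡ 8898 (mod 14663), where 14663 = lcm(341, 473).
gcd(14663, 1221) = 11 and 11 | (307 − 8898), so the pair is consistent; merging gives x ≡ 1577839 (mod 1627593), where 1627593 = lcm(14663, 1221).
The solution is unique modulo lcm(341, 473, 1221) = 1627593.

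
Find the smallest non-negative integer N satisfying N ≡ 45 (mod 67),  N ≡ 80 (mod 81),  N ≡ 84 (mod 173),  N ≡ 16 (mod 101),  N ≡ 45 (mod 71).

The moduli are pairwise coprime; M = 67·81·173·101·71 = 6732643941.
M/67 = 100487223; 100487223 ≡ 20 (mod 67); 20·57 ≡ 1, so inverse 57.
M/81 = 83119061; 83119061 ≡ 20 (mod 81); 20·77 ≡ 1, so inverse 77.
M/173 = 38917017; 38917017 ≡ 148 (mod 173); 148·83 ≡ 1, so inverse 83.
M/101 = 66659841; 66659841 ≡ 43 (mod 101); 43·47 ≡ 1, so inverse 47.
M/71 = 94825971; 94825971 ≡ 4 (mod 71); 4·18 ≡ 1, so inverse 18.
N ≡ 45·100487223·57 + 80·83119061·77 + 84·38917017·83 + 16·66659841·47 + 45·94825971·18 = 1168029822221.
1168029822221 mod 6732643941 = 3282420428.

3282420428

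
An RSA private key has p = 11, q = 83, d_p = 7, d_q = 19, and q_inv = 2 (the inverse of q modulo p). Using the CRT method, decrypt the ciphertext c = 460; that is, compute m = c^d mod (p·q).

719

m₁ = c^(d_p) mod p: c ≡ 9 (mod 11), and 9^7 mod 11 = 4.
m₂ = c^(d_q) mod q: c ≡ 45 (mod 83), and 45^19 mod 83 = 55.
h = q_inv·(m₁ − m₂) mod p = 2·(4 − 55) mod 11 = 8.
m = m₂ + h·q = 55 + 8·83 = 719.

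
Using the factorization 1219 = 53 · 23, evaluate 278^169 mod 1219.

Mod 53: 278 ≡ 13; by Fermat, exponent reduces to 169 mod 52 = 13; 13^13 ≡ 1 (mod 53).
Mod 23: 278 ≡ 2; by Fermat, exponent reduces to 169 mod 22 = 15; 2^15 ≡ 16 (mod 23).
Combine by CRT: x ≡ 1 (mod 53), x ≡ 16 (mod 23) ⇒ x ≡ 637 (mod 1219).

637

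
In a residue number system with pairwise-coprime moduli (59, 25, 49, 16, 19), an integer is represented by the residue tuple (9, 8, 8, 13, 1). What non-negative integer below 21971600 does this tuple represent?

Combine the congruences pairwise.
From x ≡ 9 (mod 59) write x = 9 + 59t. Substituting into x ≡ 8 (mod 25) gives 59t ≡ 24 (mod 25), and since 9⁻¹ ≡ 14 (mod 25), t ≡ 11. Hence x ≡ 9 + 59·11 = 658 (mod 1475).
From x ≡ 658 (mod 1475) write x = 658 + 1475t. Substituting into x ≡ 8 (mod 49) gives 1475t ≡ 36 (mod 49), and since 5⁻¹ ≡ 10 (mod 49), t ≡ 17. Hence x ≡ 658 + 1475·17 = 25733 (mod 72275).
From x ≡ 25733 (mod 72275) write x = 25733 + 72275t. Substituting into x ≡ 13 (mod 16) gives 72275t ≡ 8 (mod 16), and since 3⁻¹ ≡ 11 (mod 16), t ≡ 8. Hence x ≡ 25733 + 72275·8 = 603933 (mod 1156400).
From x ≡ 603933 (mod 1156400) write x = 603933 + 1156400t. Substituting into x ≡ 1 (mod 19) gives 1156400t ≡ 2 (mod 19), and since 3⁻¹ ≡ 13 (mod 19), t ≡ 7. Hence x ≡ 603933 + 1156400·7 = 8698733 (mod 21971600).

8698733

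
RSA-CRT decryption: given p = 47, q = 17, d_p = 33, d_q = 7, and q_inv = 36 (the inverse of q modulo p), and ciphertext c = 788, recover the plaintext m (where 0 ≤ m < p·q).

371

m₁ = c^(d_p) mod p: c ≡ 36 (mod 47), and 36^33 mod 47 = 42.
m₂ = c^(d_q) mod q: c ≡ 6 (mod 17), and 6^7 mod 17 = 14.
h = q_inv·(m₁ − m₂) mod p = 36·(42 − 14) mod 47 = 21.
m = m₂ + h·q = 14 + 21·17 = 371.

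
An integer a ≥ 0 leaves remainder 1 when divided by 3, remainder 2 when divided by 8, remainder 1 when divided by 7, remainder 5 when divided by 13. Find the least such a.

The moduli are pairwise coprime; N = 3·8·7·13 = 2184.
N/3 = 728; 728 ≡ 2 (mod 3); 2·2 ≡ 1, so inverse 2.
N/8 = 273; 273 ≡ 1 (mod 8), inverse 1.
N/7 = 312; 312 ≡ 4 (mod 7); 4·2 ≡ 1, so inverse 2.
N/13 = 168; 168 ≡ 12 (mod 13); 12·12 ≡ 1, so inverse 12.
a ≡ 1·728·2 + 2·273·1 + 1·312·2 + 5·168·12 = 12706.
12706 mod 2184 = 1786.

1786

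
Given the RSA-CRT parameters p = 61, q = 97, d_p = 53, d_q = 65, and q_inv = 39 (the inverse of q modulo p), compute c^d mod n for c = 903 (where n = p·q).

3522

m₁ = c^(d_p) mod p: c ≡ 49 (mod 61), and 49^53 mod 61 = 45.
m₂ = c^(d_q) mod q: c ≡ 30 (mod 97), and 30^65 mod 97 = 30.
h = q_inv·(m₁ − m₂) mod p = 39·(45 − 30) mod 61 = 36.
m = m₂ + h·q = 30 + 36·97 = 3522.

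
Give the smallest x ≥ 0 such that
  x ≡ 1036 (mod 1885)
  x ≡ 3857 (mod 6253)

gcd(1885, 6253) = 13 and 13 | (3857 − 1036), so the pair is consistent; merging gives x ≡ 585386 (mod 906685), where 906685 = lcm(1885, 6253).
The solution is unique modulo lcm(1885, 6253) = 906685.

585386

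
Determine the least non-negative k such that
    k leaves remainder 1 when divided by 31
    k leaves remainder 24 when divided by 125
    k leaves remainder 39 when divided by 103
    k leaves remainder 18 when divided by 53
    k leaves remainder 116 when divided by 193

278524399

Combine the congruences pairwise.
From k ≡ 1 (mod 31) write k = 1 + 31t. Substituting into k ≡ 24 (mod 125) gives 31t ≡ 23 (mod 125), and since 31⁻¹ ≡ 121 (mod 125), t ≡ 33. Hence k ≡ 1 + 31·33 = 1024 (mod 3875).
From k ≡ 1024 (mod 3875) write k = 1024 + 3875t. Substituting into k ≡ 39 (mod 103) gives 3875t ≡ 45 (mod 103), and since 64⁻¹ ≡ 66 (mod 103), t ≡ 86. Hence k ≡ 1024 + 3875·86 = 334274 (mod 399125).
From k ≡ 334274 (mod 399125) write k = 334274 + 399125t. Substituting into k ≡ 18 (mod 53) gives 399125t ≡ 15 (mod 53), and since 35⁻¹ ≡ 50 (mod 53), t ≡ 8. Hence k ≡ 334274 + 399125·8 = 3527274 (mod 21153625).
From k ≡ 3527274 (mod 21153625) write k = 3527274 + 21153625t. Substituting into k ≡ 116 (mod 193) gives 21153625t ≡ 110 (mod 193), and since 53⁻¹ ≡ 51 (mod 193), t ≡ 13. Hence k ≡ 3527274 + 21153625·13 = 278524399 (mod 4082649625).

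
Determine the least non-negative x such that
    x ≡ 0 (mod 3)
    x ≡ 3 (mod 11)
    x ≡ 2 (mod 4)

102

From x ≡ 0 (mod 3) write x = 0 + 3t. Substituting into x ≡ 3 (mod 11) gives 3t ≡ 3 (mod 11), and since 3⁻¹ ≡ 4 (mod 11), t ≡ 1. Hence x ≡ 0 + 3·1 = 3 (mod 33).
From x ≡ 3 (mod 33) write x = 3 + 33t. Substituting into x ≡ 2 (mod 4) gives 33t ≡ 3 (mod 4), and since 1⁻¹ ≡ 1 (mod 4), t ≡ 3. Hence x ≡ 3 + 33·3 = 102 (mod 132).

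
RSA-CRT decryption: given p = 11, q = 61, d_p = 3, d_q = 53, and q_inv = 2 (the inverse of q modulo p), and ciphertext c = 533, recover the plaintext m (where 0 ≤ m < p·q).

4

m₁ = c^(d_p) mod p: c ≡ 5 (mod 11), and 5^3 mod 11 = 4.
m₂ = c^(d_q) mod q: c ≡ 45 (mod 61), and 45^53 mod 61 = 4.
h = q_inv·(m₁ − m₂) mod p = 2·(4 − 4) mod 11 = 0.
m = m₂ + h·q = 4 + 0·61 = 4.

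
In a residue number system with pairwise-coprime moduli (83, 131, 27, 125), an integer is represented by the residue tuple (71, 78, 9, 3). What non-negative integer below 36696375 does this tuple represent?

Combine the congruences pairwise.
From x ≡ 71 (mod 83) write x = 71 + 83t. Substituting into x ≡ 78 (mod 131) gives 83t ≡ 7 (mod 131), and since 83⁻¹ ≡ 30 (mod 131), t ≡ 79. Hence x ≡ 71 + 83·79 = 6628 (mod 10873).
From x ≡ 6628 (mod 10873) write x = 6628 + 10873t. Substituting into x ≡ 9 (mod 27) gives 10873t ≡ 23 (mod 27), and since 19⁻¹ ≡ 10 (mod 27), t ≡ 14. Hence x ≡ 6628 + 10873·14 = 158850 (mod 293571).
From x ≡ 158850 (mod 293571) write x = 158850 + 293571t. Substituting into x ≡ 3 (mod 125) gives 293571t ≡ 28 (mod 125), and since 71⁻¹ ≡ 81 (mod 125), t ≡ 18. Hence x ≡ 158850 + 293571·18 = 5443128 (mod 36696375).

5443128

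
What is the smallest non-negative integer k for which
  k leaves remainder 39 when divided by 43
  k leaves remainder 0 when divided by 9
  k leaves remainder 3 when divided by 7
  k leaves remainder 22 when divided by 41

The moduli are pairwise coprime; N = 43·9·7·41 = 111069.
N/43 = 2583; 2583 ≡ 3 (mod 43); 3·29 ≡ 1, so inverse 29.
N/9 = 12341; 12341 ≡ 2 (mod 9); 2·5 ≡ 1, so inverse 5.
N/7 = 15867; 15867 ≡ 5 (mod 7); 5·3 ≡ 1, so inverse 3.
N/41 = 2709; 2709 ≡ 3 (mod 41); 3·14 ≡ 1, so inverse 14.
k ≡ 39·2583·29 + 0·12341·5 + 3·15867·3 + 22·2709·14 = 3898548.
3898548 mod 111069 = 11133.

11133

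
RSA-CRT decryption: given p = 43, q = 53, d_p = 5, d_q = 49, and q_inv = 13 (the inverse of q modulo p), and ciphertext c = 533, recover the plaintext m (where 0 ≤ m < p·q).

m₁ = c^(d_p) mod p: c ≡ 17 (mod 43), and 17^5 mod 43 = 40.
m₂ = c^(d_q) mod q: c ≡ 3 (mod 53), and 3^49 mod 53 = 2.
h = q_inv·(m₁ − m₂) mod p = 13·(40 − 2) mod 43 = 21.
m = m₂ + h·q = 2 + 21·53 = 1115.

1115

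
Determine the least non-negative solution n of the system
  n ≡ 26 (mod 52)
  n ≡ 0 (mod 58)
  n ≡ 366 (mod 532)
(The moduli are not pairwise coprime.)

gcd(52, 58) = 2 and 2 | (0 − 26), so the pair is consistent; merging gives n ≡ 754 (mod 1508), where 1508 = lcm(52, 58).
gcd(1508, 532) = 4 and 4 | (366 − 754), so the pair is consistent; merging gives n ≡ 125918 (mod 200564), where 200564 = lcm(1508, 532).
The solution is unique modulo lcm(52, 58, 532) = 200564.

125918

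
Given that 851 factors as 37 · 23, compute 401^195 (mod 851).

228

Mod 37: 401 ≡ 31; by Fermat, exponent reduces to 195 mod 36 = 15; 31^15 ≡ 6 (mod 37).
Mod 23: 401 ≡ 10; by Fermat, exponent reduces to 195 mod 22 = 19; 10^19 ≡ 21 (mod 23).
Combine by CRT: x ≡ 6 (mod 37), x ≡ 21 (mod 23) ⇒ x ≡ 228 (mod 851).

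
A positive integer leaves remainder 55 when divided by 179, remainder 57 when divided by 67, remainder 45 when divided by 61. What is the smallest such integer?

420884

The moduli are pairwise coprime; N = 179·67·61 = 731573.
N/179 = 4087; 4087 ≡ 149 (mod 179); 149·173 ≡ 1, so inverse 173.
N/67 = 10919; 10919 ≡ 65 (mod 67); 65·33 ≡ 1, so inverse 33.
N/61 = 11993; 11993 ≡ 37 (mod 61); 37·33 ≡ 1, so inverse 33.
x ≡ 55·4087·173 + 57·10919·33 + 45·11993·33 = 77236049.
77236049 mod 731573 = 420884.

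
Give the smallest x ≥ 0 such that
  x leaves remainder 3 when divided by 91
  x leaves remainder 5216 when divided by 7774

36312

gcd(91, 7774) = 13 and 13 | (5216 − 3), so the pair is consistent; merging gives x ≡ 36312 (mod 54418), where 54418 = lcm(91, 7774).
The solution is unique modulo lcm(91, 7774) = 54418.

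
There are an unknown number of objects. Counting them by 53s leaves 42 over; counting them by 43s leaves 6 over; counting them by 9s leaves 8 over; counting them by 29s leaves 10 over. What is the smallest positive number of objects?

The moduli are pairwise coprime; M = 53·43·9·29 = 594819.
M/53 = 11223; 11223 ≡ 40 (mod 53); 40·4 ≡ 1, so inverse 4.
M/43 = 13833; 13833 ≡ 30 (mod 43); 30·33 ≡ 1, so inverse 33.
M/9 = 66091; 66091 ≡ 4 (mod 9); 4·7 ≡ 1, so inverse 7.
M/29 = 20511; 20511 ≡ 8 (mod 29); 8·11 ≡ 1, so inverse 11.
N ≡ 42·11223·4 + 6·13833·33 + 8·66091·7 + 10·20511·11 = 10581704.
10581704 mod 594819 = 469781.

469781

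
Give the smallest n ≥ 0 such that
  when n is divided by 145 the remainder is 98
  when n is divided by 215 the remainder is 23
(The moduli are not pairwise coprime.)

6043

Combine the congruences pairwise.
gcd(145, 215) = 5 and 5 | (23 − 98), so the pair is consistent; merging gives n ≡ 6043 (mod 6235), where 6235 = lcm(145, 215).
The solution is unique modulo lcm(145, 215) = 6235.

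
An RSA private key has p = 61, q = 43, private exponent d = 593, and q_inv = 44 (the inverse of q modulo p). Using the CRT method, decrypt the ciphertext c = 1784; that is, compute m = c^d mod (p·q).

d_p = d mod (p−1) = 593 mod 60 = 53; d_q = d mod (q−1) = 5.
m₁ = c^(d_p) mod p: c ≡ 15 (mod 61), and 15^53 mod 61 = 25.
m₂ = c^(d_q) mod q: c ≡ 21 (mod 43), and 21^5 mod 43 = 4.
h = q_inv·(m₁ − m₂) mod p = 44·(25 − 4) mod 61 = 9.
m = m₂ + h·q = 4 + 9·43 = 391.

391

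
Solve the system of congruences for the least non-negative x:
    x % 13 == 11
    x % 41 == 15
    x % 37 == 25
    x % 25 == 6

The moduli are pairwise coprime; N = 13·41·37·25 = 493025.
N/13 = 37925; 37925 ≡ 4 (mod 13); 4·10 ≡ 1, so inverse 10.
N/41 = 12025; 12025 ≡ 12 (mod 41); 12·24 ≡ 1, so inverse 24.
N/37 = 13325; 13325 ≡ 5 (mod 37); 5·15 ≡ 1, so inverse 15.
N/25 = 19721; 19721 ≡ 21 (mod 25); 21·6 ≡ 1, so inverse 6.
x ≡ 11·37925·10 + 15·12025·24 + 25·13325·15 + 6·19721·6 = 14207581.
14207581 mod 493025 = 402881.

402881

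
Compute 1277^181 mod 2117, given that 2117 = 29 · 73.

1277

Mod 29: 1277 ≡ 1; by Fermat, exponent reduces to 181 mod 28 = 13; 1^13 ≡ 1 (mod 29).
Mod 73: 1277 ≡ 36; by Fermat, exponent reduces to 181 mod 72 = 37; 36^37 ≡ 36 (mod 73).
Combine by CRT: x ≡ 1 (mod 29), x ≡ 36 (mod 73) ⇒ x ≡ 1277 (mod 2117).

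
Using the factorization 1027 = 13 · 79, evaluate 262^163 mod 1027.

115

Mod 13: 262 ≡ 2; by Fermat, exponent reduces to 163 mod 12 = 7; 2^7 ≡ 11 (mod 13).
Mod 79: 262 ≡ 25; by Fermat, exponent reduces to 163 mod 78 = 7; 25^7 ≡ 36 (mod 79).
Combine by CRT: x ≡ 11 (mod 13), x ≡ 36 (mod 79) ⇒ x ≡ 115 (mod 1027).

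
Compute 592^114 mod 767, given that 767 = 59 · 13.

Mod 59: 592 ≡ 2; by Fermat, exponent reduces to 114 mod 58 = 56; 2^56 ≡ 15 (mod 59).
Mod 13: 592 ≡ 7; by Fermat, exponent reduces to 114 mod 12 = 6; 7^6 ≡ 12 (mod 13).
Combine by CRT: x ≡ 15 (mod 59), x ≡ 12 (mod 13) ⇒ x ≡ 428 (mod 767).

428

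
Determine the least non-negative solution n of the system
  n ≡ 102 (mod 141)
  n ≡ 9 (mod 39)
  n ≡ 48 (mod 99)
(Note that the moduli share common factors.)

gcd(141, 39) = 3 and 3 | (9 − 102), so the pair is consistent; merging gives n ≡ 243 (mod 1833), where 1833 = lcm(141, 39).
gcd(1833, 99) = 3 and 3 | (48 − 243), so the pair is consistent; merging gives n ≡ 3909 (mod 60489), where 60489 = lcm(1833, 99).
The solution is unique modulo lcm(141, 39, 99) = 60489.

3909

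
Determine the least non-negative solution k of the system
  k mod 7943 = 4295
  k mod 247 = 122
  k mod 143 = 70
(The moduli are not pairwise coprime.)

Combine the congruences pairwise.
gcd(7943, 247) = 13 and 13 | (122 − 4295), so the pair is consistent; merging gives k ≡ 59896 (mod 150917), where 150917 = lcm(7943, 247).
gcd(150917, 143) = 13 and 13 | (70 − 59896), so the pair is consistent; merging gives k ≡ 1569066 (mod 1660087), where 1660087 = lcm(150917, 143).
The solution is unique modulo lcm(7943, 247, 143) = 1660087.

1569066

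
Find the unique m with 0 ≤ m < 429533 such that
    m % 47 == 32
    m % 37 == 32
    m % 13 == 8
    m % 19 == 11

59158

The moduli are pairwise coprime; N = 47·37·13·19 = 429533.
N/47 = 9139; 9139 ≡ 21 (mod 47); 21·9 ≡ 1, so inverse 9.
N/37 = 11609; 11609 ≡ 28 (mod 37); 28·4 ≡ 1, so inverse 4.
N/13 = 33041; 33041 ≡ 8 (mod 13); 8·5 ≡ 1, so inverse 5.
N/19 = 22607; 22607 ≡ 16 (mod 19); 16·6 ≡ 1, so inverse 6.
m ≡ 32·9139·9 + 32·11609·4 + 8·33041·5 + 11·22607·6 = 6931686.
6931686 mod 429533 = 59158.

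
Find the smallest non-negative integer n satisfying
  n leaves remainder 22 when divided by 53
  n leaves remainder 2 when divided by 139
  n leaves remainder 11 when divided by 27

The moduli are pairwise coprime; M = 53·139·27 = 198909.
M/53 = 3753; 3753 ≡ 43 (mod 53); 43·37 ≡ 1, so inverse 37.
M/139 = 1431; 1431 ≡ 41 (mod 139); 41·78 ≡ 1, so inverse 78.
M/27 = 7367; 7367 ≡ 23 (mod 27); 23·20 ≡ 1, so inverse 20.
n ≡ 22·3753·37 + 2·1431·78 + 11·7367·20 = 4898918.
4898918 mod 198909 = 125102.

125102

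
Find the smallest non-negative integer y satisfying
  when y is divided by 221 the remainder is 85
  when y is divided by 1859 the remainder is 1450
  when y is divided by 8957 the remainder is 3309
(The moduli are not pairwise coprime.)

890052

gcd(221, 1859) = 13 and 13 | (1450 − 85), so the pair is consistent; merging gives y ≡ 5168 (mod 31603), where 31603 = lcm(221, 1859).
gcd(31603, 8957) = 169 and 169 | (3309 − 5168), so the pair is consistent; merging gives y ≡ 890052 (mod 1674959), where 1674959 = lcm(31603, 8957).
The solution is unique modulo lcm(221, 1859, 8957) = 1674959.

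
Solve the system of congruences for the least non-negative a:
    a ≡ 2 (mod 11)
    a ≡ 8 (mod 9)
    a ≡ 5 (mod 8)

629

The moduli are pairwise coprime; N = 11·9·8 = 792.
N/11 = 72; 72 ≡ 6 (mod 11); 6·2 ≡ 1, so inverse 2.
N/9 = 88; 88 ≡ 7 (mod 9); 7·4 ≡ 1, so inverse 4.
N/8 = 99; 99 ≡ 3 (mod 8); 3·3 ≡ 1, so inverse 3.
a ≡ 2·72·2 + 8·88·4 + 5·99·3 = 4589.
4589 mod 792 = 629.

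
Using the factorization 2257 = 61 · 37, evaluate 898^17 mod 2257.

1654

Mod 61: 898 ≡ 44; 44^17 ≡ 7 (mod 61).
Mod 37: 898 ≡ 10; 10^17 ≡ 26 (mod 37).
Combine by CRT: x ≡ 7 (mod 61), x ≡ 26 (mod 37) ⇒ x ≡ 1654 (mod 2257).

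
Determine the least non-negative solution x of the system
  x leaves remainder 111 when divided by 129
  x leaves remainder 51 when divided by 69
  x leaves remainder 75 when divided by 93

Combine the congruences pairwise.
gcd(129, 69) = 3 and 3 | (51 − 111), so the pair is consistent; merging gives x ≡ 2949 (mod 2967), where 2967 = lcm(129, 69).
gcd(2967, 93) = 3 and 3 | (75 − 2949), so the pair is consistent; merging gives x ≡ 91959 (mod 91977), where 91977 = lcm(2967, 93).
The solution is unique modulo lcm(129, 69, 93) = 91977.

91959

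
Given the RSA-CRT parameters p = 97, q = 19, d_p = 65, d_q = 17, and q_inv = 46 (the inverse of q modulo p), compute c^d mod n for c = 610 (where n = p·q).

998

m₁ = c^(d_p) mod p: c ≡ 28 (mod 97), and 28^65 mod 97 = 28.
m₂ = c^(d_q) mod q: c ≡ 2 (mod 19), and 2^17 mod 19 = 10.
h = q_inv·(m₁ − m₂) mod p = 46·(28 − 10) mod 97 = 52.
m = m₂ + h·q = 10 + 52·19 = 998.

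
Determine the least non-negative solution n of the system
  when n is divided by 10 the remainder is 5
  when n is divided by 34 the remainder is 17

85

gcd(10, 34) = 2 and 2 | (17 − 5), so the pair is consistent; merging gives n ≡ 85 (mod 170), where 170 = lcm(10, 34).
The solution is unique modulo lcm(10, 34) = 170.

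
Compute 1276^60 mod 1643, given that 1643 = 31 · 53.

Mod 31: 1276 ≡ 5; since 30 | 60, by Fermat 5^60 ≡ 1 (mod 31).
Mod 53: 1276 ≡ 4; by Fermat, exponent reduces to 60 mod 52 = 8; 4^8 ≡ 28 (mod 53).
Combine by CRT: x ≡ 1 (mod 31), x ≡ 28 (mod 53) ⇒ x ≡ 187 (mod 1643).

187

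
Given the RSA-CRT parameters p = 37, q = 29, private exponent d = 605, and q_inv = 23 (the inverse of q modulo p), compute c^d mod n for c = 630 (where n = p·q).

889

d_p = d mod (p−1) = 605 mod 36 = 29; d_q = d mod (q−1) = 17.
m₁ = c^(d_p) mod p: c ≡ 1 (mod 37), and 1^29 mod 37 = 1.
m₂ = c^(d_q) mod q: c ≡ 21 (mod 29), and 21^17 mod 29 = 19.
h = q_inv·(m₁ − m₂) mod p = 23·(1 − 19) mod 37 = 30.
m = m₂ + h·q = 19 + 30·29 = 889.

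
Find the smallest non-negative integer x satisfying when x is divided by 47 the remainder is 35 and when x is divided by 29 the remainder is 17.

From x ≡ 35 (mod 47) write x = 35 + 47t. Substituting into x ≡ 17 (mod 29) gives 47t ≡ 11 (mod 29), and since 18⁻¹ ≡ 21 (mod 29), t ≡ 28. Hence x ≡ 35 + 47·28 = 1351 (mod 1363).

1351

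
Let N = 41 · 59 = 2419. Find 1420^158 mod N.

Mod 41: 1420 ≡ 26; by Fermat, exponent reduces to 158 mod 40 = 38; 26^38 ≡ 39 (mod 41).
Mod 59: 1420 ≡ 4; by Fermat, exponent reduces to 158 mod 58 = 42; 4^42 ≡ 22 (mod 59).
Combine by CRT: x ≡ 39 (mod 41), x ≡ 22 (mod 59) ⇒ x ≡ 1556 (mod 2419).

1556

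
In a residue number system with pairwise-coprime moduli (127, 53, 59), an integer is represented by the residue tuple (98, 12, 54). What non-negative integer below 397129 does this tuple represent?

From x ≡ 98 (mod 127) write x = 98 + 127t. Substituting into x ≡ 12 (mod 53) gives 127t ≡ 20 (mod 53), and since 21⁻¹ ≡ 48 (mod 53), t ≡ 6. Hence x ≡ 98 + 127·6 = 860 (mod 6731).
From x ≡ 860 (mod 6731) write x = 860 + 6731t. Substituting into x ≡ 54 (mod 59) gives 6731t ≡ 20 (mod 59), and since 5⁻¹ ≡ 12 (mod 59), t ≡ 4. Hence x ≡ 860 + 6731·4 = 27784 (mod 397129).

27784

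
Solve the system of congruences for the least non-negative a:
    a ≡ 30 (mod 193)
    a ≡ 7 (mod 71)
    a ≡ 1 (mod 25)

The moduli are pairwise coprime; N = 193·71·25 = 342575.
N/193 = 1775; 1775 ≡ 38 (mod 193); 38·127 ≡ 1, so inverse 127.
N/71 = 4825; 4825 ≡ 68 (mod 71); 68·47 ≡ 1, so inverse 47.
N/25 = 13703; 13703 ≡ 3 (mod 25); 3·17 ≡ 1, so inverse 17.
a ≡ 30·1775·127 + 7·4825·47 + 1·13703·17 = 8583126.
8583126 mod 342575 = 18751.

18751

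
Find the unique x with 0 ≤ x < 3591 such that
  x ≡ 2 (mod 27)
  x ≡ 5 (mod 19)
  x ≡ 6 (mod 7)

461

The moduli are pairwise coprime; N = 27·19·7 = 3591.
N/27 = 133; 133 ≡ 25 (mod 27); 25·13 ≡ 1, so inverse 13.
N/19 = 189; 189 ≡ 18 (mod 19); 18·18 ≡ 1, so inverse 18.
N/7 = 513; 513 ≡ 2 (mod 7); 2·4 ≡ 1, so inverse 4.
x ≡ 2·133·13 + 5·189·18 + 6·513·4 = 32780.
32780 mod 3591 = 461.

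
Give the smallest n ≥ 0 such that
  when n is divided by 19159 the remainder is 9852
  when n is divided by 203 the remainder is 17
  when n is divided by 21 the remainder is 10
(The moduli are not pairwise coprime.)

Combine the congruences pairwise.
gcd(19159, 203) = 7 and 7 | (17 − 9852), so the pair is consistent; merging gives n ≡ 239760 (mod 555611), where 555611 = lcm(19159, 203).
gcd(555611, 21) = 7 and 7 | (10 − 239760), so the pair is consistent; merging gives n ≡ 1350982 (mod 1666833), where 1666833 = lcm(555611, 21).
The solution is unique modulo lcm(19159, 203, 21) = 1666833.

1350982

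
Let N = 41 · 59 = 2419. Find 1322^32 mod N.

Mod 41: 1322 ≡ 10; 10^32 ≡ 18 (mod 41).
Mod 59: 1322 ≡ 24; 24^32 ≡ 41 (mod 59).
Combine by CRT: x ≡ 18 (mod 41), x ≡ 41 (mod 59) ⇒ x ≡ 100 (mod 2419).

100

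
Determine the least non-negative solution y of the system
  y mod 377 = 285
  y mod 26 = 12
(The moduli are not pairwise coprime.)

Combine the congruences pairwise.
gcd(377, 26) = 13 and 13 | (12 − 285), so the pair is consistent; merging gives y ≡ 662 (mod 754), where 754 = lcm(377, 26).
The solution is unique modulo lcm(377, 26) = 754.

662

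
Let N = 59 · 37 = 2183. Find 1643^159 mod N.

Mod 59: 1643 ≡ 50; by Fermat, exponent reduces to 159 mod 58 = 43; 50^43 ≡ 39 (mod 59).
Mod 37: 1643 ≡ 15; by Fermat, exponent reduces to 159 mod 36 = 15; 15^15 ≡ 23 (mod 37).
Combine by CRT: x ≡ 39 (mod 59), x ≡ 23 (mod 37) ⇒ x ≡ 393 (mod 2183).

393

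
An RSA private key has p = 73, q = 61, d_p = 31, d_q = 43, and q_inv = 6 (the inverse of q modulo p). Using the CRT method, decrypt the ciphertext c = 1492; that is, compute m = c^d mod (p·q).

4384

m₁ = c^(d_p) mod p: c ≡ 32 (mod 73), and 32^31 mod 73 = 4.
m₂ = c^(d_q) mod q: c ≡ 28 (mod 61), and 28^43 mod 61 = 53.
h = q_inv·(m₁ − m₂) mod p = 6·(4 − 53) mod 73 = 71.
m = m₂ + h·q = 53 + 71·61 = 4384.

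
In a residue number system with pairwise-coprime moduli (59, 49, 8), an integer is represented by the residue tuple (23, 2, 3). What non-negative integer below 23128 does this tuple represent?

8283

The moduli are pairwise coprime; N = 59·49·8 = 23128.
N/59 = 392; 392 ≡ 38 (mod 59); 38·14 ≡ 1, so inverse 14.
N/49 = 472; 472 ≡ 31 (mod 49); 31·19 ≡ 1, so inverse 19.
N/8 = 2891; 2891 ≡ 3 (mod 8); 3·3 ≡ 1, so inverse 3.
x ≡ 23·392·14 + 2·472·19 + 3·2891·3 = 170179.
170179 mod 23128 = 8283.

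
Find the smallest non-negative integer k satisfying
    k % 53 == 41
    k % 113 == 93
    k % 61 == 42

196035

The moduli are pairwise coprime; N = 53·113·61 = 365329.
N/53 = 6893; 6893 ≡ 3 (mod 53); 3·18 ≡ 1, so inverse 18.
N/113 = 3233; 3233 ≡ 69 (mod 113); 69·95 ≡ 1, so inverse 95.
N/61 = 5989; 5989 ≡ 11 (mod 61); 11·50 ≡ 1, so inverse 50.
k ≡ 41·6893·18 + 93·3233·95 + 42·5989·50 = 46227489.
46227489 mod 365329 = 196035.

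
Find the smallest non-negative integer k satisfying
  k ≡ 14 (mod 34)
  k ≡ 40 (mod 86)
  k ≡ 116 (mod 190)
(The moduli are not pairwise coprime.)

6576

Combine the congruences pairwise.
gcd(34, 86) = 2 and 2 | (40 − 14), so the pair is consistent; merging gives k ≡ 728 (mod 1462), where 1462 = lcm(34, 86).
gcd(1462, 190) = 2 and 2 | (116 − 728), so the pair is consistent; merging gives k ≡ 6576 (mod 138890), where 138890 = lcm(1462, 190).
The solution is unique modulo lcm(34, 86, 190) = 138890.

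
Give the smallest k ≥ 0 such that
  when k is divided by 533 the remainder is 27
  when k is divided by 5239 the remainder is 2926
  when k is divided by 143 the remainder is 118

2072331

Combine the congruences pairwise.
gcd(533, 5239) = 13 and 13 | (2926 − 27), so the pair is consistent; merging gives k ≡ 139140 (mod 214799), where 214799 = lcm(533, 5239).
gcd(214799, 143) = 13 and 13 | (118 − 139140), so the pair is consistent; merging gives k ≡ 2072331 (mod 2362789), where 2362789 = lcm(214799, 143).
The solution is unique modulo lcm(533, 5239, 143) = 2362789.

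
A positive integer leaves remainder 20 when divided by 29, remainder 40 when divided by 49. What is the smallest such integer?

From t ≡ 20 (mod 29) write t = 20 + 29s. Substituting into t ≡ 40 (mod 49) gives 29s ≡ 20 (mod 49), and since 29⁻¹ ≡ 22 (mod 49), s ≡ 48. Hence t ≡ 20 + 29·48 = 1412 (mod 1421).

1412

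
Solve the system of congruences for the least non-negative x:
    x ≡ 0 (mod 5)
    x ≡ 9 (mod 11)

Combine the congruences pairwise.
From x ≡ 0 (mod 5) write x = 0 + 5t. Substituting into x ≡ 9 (mod 11) gives 5t ≡ 9 (mod 11), and since 5⁻¹ ≡ 9 (mod 11), t ≡ 4. Hence x ≡ 0 + 5·4 = 20 (mod 55).

20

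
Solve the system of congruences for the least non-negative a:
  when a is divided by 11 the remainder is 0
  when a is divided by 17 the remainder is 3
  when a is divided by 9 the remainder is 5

275

The moduli are pairwise coprime; N = 11·17·9 = 1683.
N/11 = 153; 153 ≡ 10 (mod 11); 10·10 ≡ 1, so inverse 10.
N/17 = 99; 99 ≡ 14 (mod 17); 14·11 ≡ 1, so inverse 11.
N/9 = 187; 187 ≡ 7 (mod 9); 7·4 ≡ 1, so inverse 4.
a ≡ 0·153·10 + 3·99·11 + 5·187·4 = 7007.
7007 mod 1683 = 275.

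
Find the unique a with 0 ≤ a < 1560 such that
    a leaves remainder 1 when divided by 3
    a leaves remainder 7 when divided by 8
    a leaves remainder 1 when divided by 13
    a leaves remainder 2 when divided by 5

1327

The moduli are pairwise coprime; N = 3·8·13·5 = 1560.
N/3 = 520; 520 ≡ 1 (mod 3), inverse 1.
N/8 = 195; 195 ≡ 3 (mod 8); 3·3 ≡ 1, so inverse 3.
N/13 = 120; 120 ≡ 3 (mod 13); 3·9 ≡ 1, so inverse 9.
N/5 = 312; 312 ≡ 2 (mod 5); 2·3 ≡ 1, so inverse 3.
a ≡ 1·520·1 + 7·195·3 + 1·120·9 + 2·312·3 = 7567.
7567 mod 1560 = 1327.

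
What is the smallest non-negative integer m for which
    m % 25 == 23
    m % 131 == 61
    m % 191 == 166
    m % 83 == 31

From m ≡ 23 (mod 25) write m = 23 + 25t. Substituting into m ≡ 61 (mod 131) gives 25t ≡ 38 (mod 131), and since 25⁻¹ ≡ 21 (mod 131), t ≡ 12. Hence m ≡ 23 + 25·12 = 323 (mod 3275).
From m ≡ 323 (mod 3275) write m = 323 + 3275t. Substituting into m ≡ 166 (mod 191) gives 3275t ≡ 34 (mod 191), and since 28⁻¹ ≡ 116 (mod 191), t ≡ 124. Hence m ≡ 323 + 3275·124 = 406423 (mod 625525).
From m ≡ 406423 (mod 625525) write m = 406423 + 625525t. Substituting into m ≡ 31 (mod 83) gives 625525t ≡ 59 (mod 83), and since 37⁻¹ ≡ 9 (mod 83), t ≡ 33. Hence m ≡ 406423 + 625525·33 = 21048748 (mod 51918575).

21048748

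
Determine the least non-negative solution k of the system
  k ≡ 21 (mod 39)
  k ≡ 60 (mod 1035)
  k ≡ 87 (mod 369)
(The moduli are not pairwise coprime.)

524805

gcd(39, 1035) = 3 and 3 | (60 − 21), so the pair is consistent; merging gives k ≡ 60 (mod 13455), where 13455 = lcm(39, 1035).
gcd(13455, 369) = 9 and 9 | (87 − 60), so the pair is consistent; merging gives k ≡ 524805 (mod 551655), where 551655 = lcm(13455, 369).
The solution is unique modulo lcm(39, 1035, 369) = 551655.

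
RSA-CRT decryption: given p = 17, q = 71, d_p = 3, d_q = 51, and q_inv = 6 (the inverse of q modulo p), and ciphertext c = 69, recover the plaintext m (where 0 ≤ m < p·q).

494

m₁ = c^(d_p) mod p: c ≡ 1 (mod 17), and 1^3 mod 17 = 1.
m₂ = c^(d_q) mod q: c ≡ 69 (mod 71), and 69^51 mod 71 = 68.
h = q_inv·(m₁ − m₂) mod p = 6·(1 − 68) mod 17 = 6.
m = m₂ + h·q = 68 + 6·71 = 494.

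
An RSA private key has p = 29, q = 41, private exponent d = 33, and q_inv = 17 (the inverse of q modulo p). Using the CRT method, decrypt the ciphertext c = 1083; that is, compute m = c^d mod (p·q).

675

d_p = d mod (p−1) = 33 mod 28 = 5; d_q = d mod (q−1) = 33.
m₁ = c^(d_p) mod p: c ≡ 10 (mod 29), and 10^5 mod 29 = 8.
m₂ = c^(d_q) mod q: c ≡ 17 (mod 41), and 17^33 mod 41 = 19.
h = q_inv·(m₁ − m₂) mod p = 17·(8 − 19) mod 29 = 16.
m = m₂ + h·q = 19 + 16·41 = 675.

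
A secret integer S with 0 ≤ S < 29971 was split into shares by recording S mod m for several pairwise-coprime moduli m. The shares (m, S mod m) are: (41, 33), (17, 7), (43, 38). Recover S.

14916

The moduli are pairwise coprime; N = 41·17·43 = 29971.
N/41 = 731; 731 ≡ 34 (mod 41); 34·35 ≡ 1, so inverse 35.
N/17 = 1763; 1763 ≡ 12 (mod 17); 12·10 ≡ 1, so inverse 10.
N/43 = 697; 697 ≡ 9 (mod 43); 9·24 ≡ 1, so inverse 24.
S ≡ 33·731·35 + 7·1763·10 + 38·697·24 = 1603379.
1603379 mod 29971 = 14916.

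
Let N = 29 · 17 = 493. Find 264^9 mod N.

Mod 29: 264 ≡ 3; 3^9 ≡ 21 (mod 29).
Mod 17: 264 ≡ 9; 9^9 ≡ 9 (mod 17).
Combine by CRT: x ≡ 21 (mod 29), x ≡ 9 (mod 17) ⇒ x ≡ 485 (mod 493).

485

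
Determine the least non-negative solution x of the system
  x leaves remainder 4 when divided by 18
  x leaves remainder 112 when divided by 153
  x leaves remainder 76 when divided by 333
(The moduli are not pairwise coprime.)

gcd(18, 153) = 9 and 9 | (112 − 4), so the pair is consistent; merging gives x ≡ 112 (mod 306), where 306 = lcm(18, 153).
gcd(306, 333) = 9 and 9 | (76 − 112), so the pair is consistent; merging gives x ≡ 8068 (mod 11322), where 11322 = lcm(306, 333).
The solution is unique modulo lcm(18, 153, 333) = 11322.

8068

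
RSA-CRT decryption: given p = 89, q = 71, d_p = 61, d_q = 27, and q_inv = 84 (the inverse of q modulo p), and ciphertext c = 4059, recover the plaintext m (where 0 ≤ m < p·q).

5578

m₁ = c^(d_p) mod p: c ≡ 54 (mod 89), and 54^61 mod 89 = 60.
m₂ = c^(d_q) mod q: c ≡ 12 (mod 71), and 12^27 mod 71 = 40.
h = q_inv·(m₁ − m₂) mod p = 84·(60 − 40) mod 89 = 78.
m = m₂ + h·q = 40 + 78·71 = 5578.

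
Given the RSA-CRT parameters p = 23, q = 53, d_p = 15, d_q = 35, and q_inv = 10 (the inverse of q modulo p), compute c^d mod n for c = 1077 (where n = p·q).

m₁ = c^(d_p) mod p: c ≡ 19 (mod 23), and 19^15 mod 23 = 20.
m₂ = c^(d_q) mod q: c ≡ 17 (mod 53), and 17^35 mod 53 = 38.
h = q_inv·(m₁ − m₂) mod p = 10·(20 − 38) mod 23 = 4.
m = m₂ + h·q = 38 + 4·53 = 250.

250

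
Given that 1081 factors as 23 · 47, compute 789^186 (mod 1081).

Mod 23: 789 ≡ 7; by Fermat, exponent reduces to 186 mod 22 = 10; 7^10 ≡ 13 (mod 23).
Mod 47: 789 ≡ 37; by Fermat, exponent reduces to 186 mod 46 = 2; 37^2 ≡ 6 (mod 47).
Combine by CRT: x ≡ 13 (mod 23), x ≡ 6 (mod 47) ⇒ x ≡ 335 (mod 1081).

335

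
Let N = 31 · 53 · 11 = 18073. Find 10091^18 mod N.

11009

Mod 31: 10091 ≡ 16; 16^18 ≡ 4 (mod 31).
Mod 53: 10091 ≡ 21; 21^18 ≡ 38 (mod 53).
Mod 11: 10091 ≡ 4; by Fermat, exponent reduces to 18 mod 10 = 8; 4^8 ≡ 9 (mod 11).
Combine by CRT: x ≡ 4 (mod 31), x ≡ 38 (mod 53), x ≡ 9 (mod 11) ⇒ x ≡ 11009 (mod 18073).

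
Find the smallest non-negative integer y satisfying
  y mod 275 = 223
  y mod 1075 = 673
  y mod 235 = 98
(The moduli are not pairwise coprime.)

Combine the congruences pairwise.
gcd(275, 1075) = 25 and 25 | (673 − 223), so the pair is consistent; merging gives y ≡ 8198 (mod 11825), where 11825 = lcm(275, 1075).
gcd(11825, 235) = 5 and 5 | (98 − 8198), so the pair is consistent; merging gives y ≡ 398423 (mod 555775), where 555775 = lcm(11825, 235).
The solution is unique modulo lcm(275, 1075, 235) = 555775.

398423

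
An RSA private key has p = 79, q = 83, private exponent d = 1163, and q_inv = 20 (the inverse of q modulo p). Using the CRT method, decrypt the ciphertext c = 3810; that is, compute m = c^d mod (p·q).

d_p = d mod (p−1) = 1163 mod 78 = 71; d_q = d mod (q−1) = 15.
m₁ = c^(d_p) mod p: c ≡ 18 (mod 79), and 18^71 mod 79 = 38.
m₂ = c^(d_q) mod q: c ≡ 75 (mod 83), and 75^15 mod 83 = 16.
h = q_inv·(m₁ − m₂) mod p = 20·(38 − 16) mod 79 = 45.
m = m₂ + h·q = 16 + 45·83 = 3751.

3751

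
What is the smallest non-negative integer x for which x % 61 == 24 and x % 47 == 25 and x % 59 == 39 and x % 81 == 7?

From x ≡ 24 (mod 61) write x = 24 + 61t. Substituting into x ≡ 25 (mod 47) gives 61t ≡ 1 (mod 47), and since 14⁻¹ ≡ 37 (mod 47), t ≡ 37. Hence x ≡ 24 + 61·37 = 2281 (mod 2867).
From x ≡ 2281 (mod 2867) write x = 2281 + 2867t. Substituting into x ≡ 39 (mod 59) gives 2867t ≡ 0 (mod 59), and since 35⁻¹ ≡ 27 (mod 59), t ≡ 0. Hence x ≡ 2281 + 2867·0 = 2281 (mod 169153).
From x ≡ 2281 (mod 169153) write x = 2281 + 169153t. Substituting into x ≡ 7 (mod 81) gives 169153t ≡ 75 (mod 81), and since 25⁻¹ ≡ 13 (mod 81), t ≡ 3. Hence x ≡ 2281 + 169153·3 = 509740 (mod 13701393).

509740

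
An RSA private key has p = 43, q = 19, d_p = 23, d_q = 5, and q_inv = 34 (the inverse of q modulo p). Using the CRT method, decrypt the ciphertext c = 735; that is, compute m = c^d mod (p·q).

m₁ = c^(d_p) mod p: c ≡ 4 (mod 43), and 4^23 mod 43 = 16.
m₂ = c^(d_q) mod q: c ≡ 13 (mod 19), and 13^5 mod 19 = 14.
h = q_inv·(m₁ − m₂) mod p = 34·(16 − 14) mod 43 = 25.
m = m₂ + h·q = 14 + 25·19 = 489.

489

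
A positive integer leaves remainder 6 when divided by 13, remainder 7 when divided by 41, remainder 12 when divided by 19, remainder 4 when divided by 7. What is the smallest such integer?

54086

The moduli are pairwise coprime; N = 13·41·19·7 = 70889.
N/13 = 5453; 5453 ≡ 6 (mod 13); 6·11 ≡ 1, so inverse 11.
N/41 = 1729; 1729 ≡ 7 (mod 41); 7·6 ≡ 1, so inverse 6.
N/19 = 3731; 3731 ≡ 7 (mod 19); 7·11 ≡ 1, so inverse 11.
N/7 = 10127; 10127 ≡ 5 (mod 7); 5·3 ≡ 1, so inverse 3.
k ≡ 6·5453·11 + 7·1729·6 + 12·3731·11 + 4·10127·3 = 1046532.
1046532 mod 70889 = 54086.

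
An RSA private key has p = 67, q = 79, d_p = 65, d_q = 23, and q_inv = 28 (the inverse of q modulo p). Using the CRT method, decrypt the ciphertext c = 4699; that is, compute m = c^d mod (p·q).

1489

m₁ = c^(d_p) mod p: c ≡ 9 (mod 67), and 9^65 mod 67 = 15.
m₂ = c^(d_q) mod q: c ≡ 38 (mod 79), and 38^23 mod 79 = 67.
h = q_inv·(m₁ − m₂) mod p = 28·(15 − 67) mod 67 = 18.
m = m₂ + h·q = 67 + 18·79 = 1489.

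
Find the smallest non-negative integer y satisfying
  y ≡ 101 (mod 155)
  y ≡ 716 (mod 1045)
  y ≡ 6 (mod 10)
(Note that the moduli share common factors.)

61326

Combine the congruences pairwise.
gcd(155, 1045) = 5 and 5 | (716 − 101), so the pair is consistent; merging gives y ≡ 28931 (mod 32395), where 32395 = lcm(155, 1045).
gcd(32395, 10) = 5 and 5 | (6 − 28931), so the pair is consistent; merging gives y ≡ 61326 (mod 64790), where 64790 = lcm(32395, 10).
The solution is unique modulo lcm(155, 1045, 10) = 64790.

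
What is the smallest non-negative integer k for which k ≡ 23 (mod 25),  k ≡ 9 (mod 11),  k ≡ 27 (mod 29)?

7973

From k ≡ 23 (mod 25) write k = 23 + 25t. Substituting into k ≡ 9 (mod 11) gives 25t ≡ 8 (mod 11), and since 3⁻¹ ≡ 4 (mod 11), t ≡ 10. Hence k ≡ 23 + 25·10 = 273 (mod 275).
From k ≡ 273 (mod 275) write k = 273 + 275t. Substituting into k ≡ 27 (mod 29) gives 275t ≡ 15 (mod 29), and since 14⁻¹ ≡ 27 (mod 29), t ≡ 28. Hence k ≡ 273 + 275·28 = 7973 (mod 7975).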